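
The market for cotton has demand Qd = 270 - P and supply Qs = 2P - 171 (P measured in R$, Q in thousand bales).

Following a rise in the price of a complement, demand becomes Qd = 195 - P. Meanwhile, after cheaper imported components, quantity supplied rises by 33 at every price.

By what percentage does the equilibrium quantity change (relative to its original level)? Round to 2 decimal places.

-31.71

Original equilibrium: 270 - P = 2P - 171 gives 441 = 3P, so P = 147 and Q = 123.
After the shift, demand is Qd = 195 - P and supply is Qs = 2P - 138.
New equilibrium: 195 - P = 2P - 138 ⇒ 333 = 3P ⇒ P = 111, Q = 84.
%ΔQ = (84 − 123) / 123 × 100 = -31.71%.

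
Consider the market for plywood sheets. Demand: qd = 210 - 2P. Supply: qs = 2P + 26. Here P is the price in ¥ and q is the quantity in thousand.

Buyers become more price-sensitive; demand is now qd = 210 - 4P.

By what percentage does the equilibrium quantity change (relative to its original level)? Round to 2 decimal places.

Solve the original market: 210 - 2P = 2P + 26, hence P = 46 and q = 118.
The shock moves the curves to qd = 210 - 4P and qs = 2P + 26.
Clearing the new market: 210 - 4P = 2P + 26, so P = 92/3 ≈ 30.6667 and q = 262/3 ≈ 87.3333.
%Δq = (87.3333 − 118) / 118 × 100 = -25.99%.

-25.99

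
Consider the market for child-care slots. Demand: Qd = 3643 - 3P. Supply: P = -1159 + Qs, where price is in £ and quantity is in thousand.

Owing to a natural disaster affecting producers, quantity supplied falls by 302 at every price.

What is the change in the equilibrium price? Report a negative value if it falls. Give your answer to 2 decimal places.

+75.50

Solve the original market: 3643 - 3P = P + 1159, hence P = 621 and Q = 1780.
With the change applied: demand Qd = 3643 - 3P, supply Qs = P + 857.
Equate the new curves: 3643 - 3P = P + 857, giving 2786 = 4P, P = 696.5, Q = 1553.5.
ΔP = 696.5 − 621 = +75.50.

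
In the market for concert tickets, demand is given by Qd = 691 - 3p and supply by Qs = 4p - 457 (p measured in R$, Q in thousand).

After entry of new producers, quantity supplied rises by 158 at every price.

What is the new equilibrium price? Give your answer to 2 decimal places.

141.43

Initially, 691 - 3p = 4p - 457, so 1148 = 7p and p = 164, Q = 199.
The new curves are Qd = 691 - 3p (demand) and Qs = 4p - 299 (supply).
Equate the new curves: 691 - 3p = 4p - 299, giving 990 = 7p, p = 990/7 ≈ 141.4286, Q = 1867/7 ≈ 266.7143.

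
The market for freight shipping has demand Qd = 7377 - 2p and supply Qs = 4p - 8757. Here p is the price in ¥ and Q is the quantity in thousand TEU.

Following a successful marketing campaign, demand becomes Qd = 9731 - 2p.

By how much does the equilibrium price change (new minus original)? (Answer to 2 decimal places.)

Initially, 7377 - 2p = 4p - 8757, so 16134 = 6p and p = 2689, Q = 1999.
The new curves are Qd = 9731 - 2p (demand) and Qs = 4p - 8757 (supply).
Setting them equal: 9731 - 2p = 4p - 8757 → 18488 = 6p, so p = 9244/3 ≈ 3081.3333 and Q = 10705/3 ≈ 3568.3333.
Δp = 3081.3333 − 2689 = +392.33.

+392.33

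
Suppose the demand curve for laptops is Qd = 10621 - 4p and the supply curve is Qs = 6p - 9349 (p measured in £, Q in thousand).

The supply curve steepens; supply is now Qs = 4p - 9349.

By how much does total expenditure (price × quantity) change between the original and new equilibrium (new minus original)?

Before the shock: 10621 - 4p = 6p - 9349 ⇒ 19970 = 10p ⇒ p = 1997, Q = 2633.
After the shift, demand is Qd = 10621 - 4p and supply is Qs = 4p - 9349.
Equate the new curves: 10621 - 4p = 4p - 9349, giving 19970 = 8p, p = 2496.25, Q = 636.
Expenditure moves from 1997×2633 = 5258101 to 2496.25×636 = 1587615; change = -3670486.

-3670486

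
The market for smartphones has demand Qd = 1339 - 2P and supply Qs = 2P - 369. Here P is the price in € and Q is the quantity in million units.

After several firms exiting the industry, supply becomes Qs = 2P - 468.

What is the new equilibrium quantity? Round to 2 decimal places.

Initially, 1339 - 2P = 2P - 369, so 1708 = 4P and P = 427, Q = 485.
The new curves are Qd = 1339 - 2P (demand) and Qs = 2P - 468 (supply).
New equilibrium: 1339 - 2P = 2P - 468 ⇒ 1807 = 4P ⇒ P = 451.75, Q = 435.5.

435.50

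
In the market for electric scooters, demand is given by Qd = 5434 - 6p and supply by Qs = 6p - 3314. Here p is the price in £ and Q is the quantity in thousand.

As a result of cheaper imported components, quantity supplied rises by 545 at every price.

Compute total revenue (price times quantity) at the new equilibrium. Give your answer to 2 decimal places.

Solve the original market: 5434 - 6p = 6p - 3314, hence p = 729 and Q = 1060.
After the shift, demand is Qd = 5434 - 6p and supply is Qs = 6p - 2769.
New equilibrium: 5434 - 6p = 6p - 2769 ⇒ 8203 = 12p ⇒ p = 8203/12 ≈ 683.5833, Q = 1332.5.
New expenditure = 683.5833 × 1332.5 = 910874.79.

910874.79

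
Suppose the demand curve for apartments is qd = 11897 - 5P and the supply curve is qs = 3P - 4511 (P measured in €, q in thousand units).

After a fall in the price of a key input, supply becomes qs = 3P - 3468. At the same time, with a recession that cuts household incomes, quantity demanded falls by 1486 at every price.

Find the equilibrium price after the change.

1734.875

Original equilibrium: 11897 - 5P = 3P - 4511 gives 16408 = 8P, so P = 2051 and q = 1642.
The shock moves the curves to qd = 10411 - 5P and qs = 3P - 3468.
Setting them equal: 10411 - 5P = 3P - 3468 → 13879 = 8P, so P = 1734.875 and q = 1736.625.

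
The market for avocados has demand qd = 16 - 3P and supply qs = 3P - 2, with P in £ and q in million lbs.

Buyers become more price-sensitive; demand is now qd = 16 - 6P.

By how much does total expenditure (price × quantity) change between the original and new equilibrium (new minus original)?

Before the shock: 16 - 3P = 3P - 2 ⇒ 18 = 6P ⇒ P = 3, q = 7.
The new curves are qd = 16 - 6P (demand) and qs = 3P - 2 (supply).
New equilibrium: 16 - 6P = 3P - 2 ⇒ 18 = 9P ⇒ P = 2, q = 4.
Expenditure moves from 3×7 = 21 to 2×4 = 8; change = -13.

-13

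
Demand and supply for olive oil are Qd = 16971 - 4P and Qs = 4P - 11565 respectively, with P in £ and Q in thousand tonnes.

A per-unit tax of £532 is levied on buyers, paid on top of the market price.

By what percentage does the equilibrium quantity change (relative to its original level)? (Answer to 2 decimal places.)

-39.36

Original equilibrium: 16971 - 4P = 4P - 11565 gives 28536 = 8P, so P = 3567 and Q = 2703.
Since buyers pay the price plus the tax, the effective demand curve becomes Qd = 14843 - 4P.
New equilibrium: 14843 - 4P = 4P - 11565 ⇒ 26408 = 8P ⇒ P = 3301, Q = 1639.
%ΔQ = (1639 − 2703) / 2703 × 100 = -39.36%.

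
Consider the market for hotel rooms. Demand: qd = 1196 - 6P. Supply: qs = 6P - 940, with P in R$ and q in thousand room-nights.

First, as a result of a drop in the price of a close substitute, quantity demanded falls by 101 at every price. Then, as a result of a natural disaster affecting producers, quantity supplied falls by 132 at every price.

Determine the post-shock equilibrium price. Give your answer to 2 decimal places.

Initially, 1196 - 6P = 6P - 940, so 2136 = 12P and P = 178, q = 128.
After the shift, demand is qd = 1095 - 6P and supply is qs = 6P - 1072.
New equilibrium: 1095 - 6P = 6P - 1072 ⇒ 2167 = 12P ⇒ P = 2167/12 ≈ 180.5833, q = 11.5.

180.58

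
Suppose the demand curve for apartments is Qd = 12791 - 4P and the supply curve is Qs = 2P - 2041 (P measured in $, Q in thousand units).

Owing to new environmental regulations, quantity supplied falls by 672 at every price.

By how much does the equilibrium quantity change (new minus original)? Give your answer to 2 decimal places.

Original equilibrium: 12791 - 4P = 2P - 2041 gives 14832 = 6P, so P = 2472 and Q = 2903.
The new curves are Qd = 12791 - 4P (demand) and Qs = 2P - 2713 (supply).
Equate the new curves: 12791 - 4P = 2P - 2713, giving 15504 = 6P, P = 2584, Q = 2455.
ΔQ = 2455 − 2903 = -448.00.

-448.00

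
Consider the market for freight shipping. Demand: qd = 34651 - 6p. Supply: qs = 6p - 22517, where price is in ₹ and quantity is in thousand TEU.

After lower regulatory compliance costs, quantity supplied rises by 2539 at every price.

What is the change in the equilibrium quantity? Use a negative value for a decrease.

+1269.5

Original equilibrium: 34651 - 6p = 6p - 22517 gives 57168 = 12p, so p = 4764 and q = 6067.
The new curves are qd = 34651 - 6p (demand) and qs = 6p - 19978 (supply).
Setting them equal: 34651 - 6p = 6p - 19978 → 54629 = 12p, so p = 54629/12 ≈ 4552.4167 and q = 7336.5.
Δq = 7336.5 − 6067 = +1269.5.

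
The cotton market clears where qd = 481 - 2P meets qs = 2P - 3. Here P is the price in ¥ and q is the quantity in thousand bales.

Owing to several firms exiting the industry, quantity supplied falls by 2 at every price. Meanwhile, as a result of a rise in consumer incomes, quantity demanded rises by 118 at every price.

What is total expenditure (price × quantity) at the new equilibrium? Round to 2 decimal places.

Initially, 481 - 2P = 2P - 3, so 484 = 4P and P = 121, q = 239.
With the change applied: demand qd = 599 - 2P, supply qs = 2P - 5.
Setting them equal: 599 - 2P = 2P - 5 → 604 = 4P, so P = 151 and q = 297.
New expenditure = 151 × 297 = 44847.00.

44847.00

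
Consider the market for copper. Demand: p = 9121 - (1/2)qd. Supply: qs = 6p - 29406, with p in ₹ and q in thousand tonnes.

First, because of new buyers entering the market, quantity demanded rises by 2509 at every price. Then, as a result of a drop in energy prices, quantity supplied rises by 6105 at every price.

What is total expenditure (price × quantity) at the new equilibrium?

53622297

Before the shock: 18242 - 2p = 6p - 29406 ⇒ 47648 = 8p ⇒ p = 5956, q = 6330.
The new curves are qd = 20751 - 2p (demand) and qs = 6p - 23301 (supply).
Equate the new curves: 20751 - 2p = 6p - 23301, giving 44052 = 8p, p = 5506.5, q = 9738.
New expenditure = 5506.5 × 9738 = 53622297.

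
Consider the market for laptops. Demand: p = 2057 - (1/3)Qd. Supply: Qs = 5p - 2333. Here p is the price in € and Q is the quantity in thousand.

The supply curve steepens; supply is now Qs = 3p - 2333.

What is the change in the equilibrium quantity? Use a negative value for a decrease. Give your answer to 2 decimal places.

-1063.00

Original equilibrium: 6171 - 3p = 5p - 2333 gives 8504 = 8p, so p = 1063 and Q = 2982.
The new curves are Qd = 6171 - 3p (demand) and Qs = 3p - 2333 (supply).
New equilibrium: 6171 - 3p = 3p - 2333 ⇒ 8504 = 6p ⇒ p = 4252/3 ≈ 1417.3333, Q = 1919.
ΔQ = 1919 − 2982 = -1063.00.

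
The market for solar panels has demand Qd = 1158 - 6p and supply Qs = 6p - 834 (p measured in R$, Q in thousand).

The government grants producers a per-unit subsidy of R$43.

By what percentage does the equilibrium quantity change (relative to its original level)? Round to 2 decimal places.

Solve the original market: 1158 - 6p = 6p - 834, hence p = 166 and Q = 162.
Since sellers receive the price plus the subsidy, the effective supply curve becomes Qs = 6p - 576.
New equilibrium: 1158 - 6p = 6p - 576 ⇒ 1734 = 12p ⇒ p = 144.5, Q = 291.
%ΔQ = (291 − 162) / 162 × 100 = +79.63%.

+79.63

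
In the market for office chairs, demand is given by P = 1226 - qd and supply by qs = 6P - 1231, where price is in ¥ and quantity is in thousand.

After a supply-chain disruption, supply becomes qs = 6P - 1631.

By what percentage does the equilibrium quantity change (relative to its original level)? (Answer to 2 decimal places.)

-6.53

Initially, 1226 - P = 6P - 1231, so 2457 = 7P and P = 351, q = 875.
The shock moves the curves to qd = 1226 - P and qs = 6P - 1631.
Clearing the new market: 1226 - P = 6P - 1631, so P = 2857/7 ≈ 408.1429 and q = 5725/7 ≈ 817.8571.
%Δq = (817.8571 − 875) / 875 × 100 = -6.53%.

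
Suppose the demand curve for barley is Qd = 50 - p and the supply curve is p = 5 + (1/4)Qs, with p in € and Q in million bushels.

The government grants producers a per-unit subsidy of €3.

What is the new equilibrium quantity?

Solve the original market: 50 - p = 4p - 20, hence p = 14 and Q = 36.
Since sellers receive the price plus the subsidy, the effective supply curve becomes Qs = 4p - 8.
Clearing the new market: 50 - p = 4p - 8, so p = 11.6 and Q = 38.4.

38.4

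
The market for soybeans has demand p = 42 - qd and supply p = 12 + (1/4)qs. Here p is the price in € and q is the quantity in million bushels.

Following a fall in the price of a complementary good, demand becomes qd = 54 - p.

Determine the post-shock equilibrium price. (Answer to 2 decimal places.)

Original equilibrium: 42 - p = 4p - 48 gives 90 = 5p, so p = 18 and q = 24.
With the change applied: demand qd = 54 - p, supply qs = 4p - 48.
New equilibrium: 54 - p = 4p - 48 ⇒ 102 = 5p ⇒ p = 20.4, q = 33.6.

20.40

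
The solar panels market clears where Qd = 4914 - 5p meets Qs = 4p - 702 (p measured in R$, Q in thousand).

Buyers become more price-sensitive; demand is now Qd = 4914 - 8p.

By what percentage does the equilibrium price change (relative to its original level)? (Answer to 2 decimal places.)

Original equilibrium: 4914 - 5p = 4p - 702 gives 5616 = 9p, so p = 624 and Q = 1794.
With the change applied: demand Qd = 4914 - 8p, supply Qs = 4p - 702.
Equate the new curves: 4914 - 8p = 4p - 702, giving 5616 = 12p, p = 468, Q = 1170.
%Δp = (468 − 624) / 624 × 100 = -25.00%.

-25.00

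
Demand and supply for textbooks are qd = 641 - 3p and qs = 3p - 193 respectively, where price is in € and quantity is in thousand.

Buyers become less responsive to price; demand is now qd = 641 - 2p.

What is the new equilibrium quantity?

307.4

Initially, 641 - 3p = 3p - 193, so 834 = 6p and p = 139, q = 224.
The new curves are qd = 641 - 2p (demand) and qs = 3p - 193 (supply).
New equilibrium: 641 - 2p = 3p - 193 ⇒ 834 = 5p ⇒ p = 166.8, q = 307.4.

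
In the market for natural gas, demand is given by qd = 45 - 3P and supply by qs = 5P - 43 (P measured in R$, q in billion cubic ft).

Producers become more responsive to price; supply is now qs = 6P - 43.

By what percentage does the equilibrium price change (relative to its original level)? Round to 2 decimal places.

-11.11

Original equilibrium: 45 - 3P = 5P - 43 gives 88 = 8P, so P = 11 and q = 12.
After the shift, demand is qd = 45 - 3P and supply is qs = 6P - 43.
Clearing the new market: 45 - 3P = 6P - 43, so P = 88/9 ≈ 9.7778 and q = 47/3 ≈ 15.6667.
%ΔP = (9.7778 − 11) / 11 × 100 = -11.11%.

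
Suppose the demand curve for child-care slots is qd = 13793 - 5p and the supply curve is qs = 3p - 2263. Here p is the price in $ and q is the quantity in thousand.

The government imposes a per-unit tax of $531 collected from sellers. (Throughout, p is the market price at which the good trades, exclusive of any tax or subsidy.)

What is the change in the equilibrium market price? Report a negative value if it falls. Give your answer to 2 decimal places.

Solve the original market: 13793 - 5p = 3p - 2263, hence p = 2007 and q = 3758.
Since sellers keep the price net of the tax, the effective supply curve becomes qs = 3p - 3856.
Equate the new curves: 13793 - 5p = 3p - 3856, giving 17649 = 8p, p = 2206.125, q = 2762.375.
Δp = 2206.125 − 2007 = +199.13.

+199.13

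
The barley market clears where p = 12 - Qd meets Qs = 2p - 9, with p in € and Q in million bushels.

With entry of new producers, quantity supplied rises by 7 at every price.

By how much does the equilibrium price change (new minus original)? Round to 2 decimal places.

Solve the original market: 12 - p = 2p - 9, hence p = 7 and Q = 5.
The shock moves the curves to Qd = 12 - p and Qs = 2p - 2.
New equilibrium: 12 - p = 2p - 2 ⇒ 14 = 3p ⇒ p = 14/3 ≈ 4.6667, Q = 22/3 ≈ 7.3333.
Δp = 4.6667 − 7 = -2.33.

-2.33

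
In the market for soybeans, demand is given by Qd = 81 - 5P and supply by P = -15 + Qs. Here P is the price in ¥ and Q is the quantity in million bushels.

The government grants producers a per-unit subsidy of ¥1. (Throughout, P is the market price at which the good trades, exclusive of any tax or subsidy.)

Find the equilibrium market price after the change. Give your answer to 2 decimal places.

Solve the original market: 81 - 5P = P + 15, hence P = 11 and Q = 26.
Since sellers receive the price plus the subsidy, the effective supply curve becomes Qs = P + 16.
Clearing the new market: 81 - 5P = P + 16, so P = 65/6 ≈ 10.8333 and Q = 161/6 ≈ 26.8333.

10.83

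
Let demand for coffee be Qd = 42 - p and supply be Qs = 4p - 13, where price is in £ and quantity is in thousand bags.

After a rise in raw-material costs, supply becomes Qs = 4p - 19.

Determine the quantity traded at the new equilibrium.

29.8

Before the shock: 42 - p = 4p - 13 ⇒ 55 = 5p ⇒ p = 11, Q = 31.
After the shift, demand is Qd = 42 - p and supply is Qs = 4p - 19.
New equilibrium: 42 - p = 4p - 19 ⇒ 61 = 5p ⇒ p = 12.2, Q = 29.8.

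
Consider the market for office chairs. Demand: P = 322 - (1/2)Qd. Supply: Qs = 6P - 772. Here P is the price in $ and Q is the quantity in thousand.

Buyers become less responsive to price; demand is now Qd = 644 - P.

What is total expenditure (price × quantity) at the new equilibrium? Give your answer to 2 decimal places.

Solve the original market: 644 - 2P = 6P - 772, hence P = 177 and Q = 290.
With the change applied: demand Qd = 644 - P, supply Qs = 6P - 772.
New equilibrium: 644 - P = 6P - 772 ⇒ 1416 = 7P ⇒ P = 1416/7 ≈ 202.2857, Q = 3092/7 ≈ 441.7143.
New expenditure = 202.2857 × 441.7143 = 89352.49.

89352.49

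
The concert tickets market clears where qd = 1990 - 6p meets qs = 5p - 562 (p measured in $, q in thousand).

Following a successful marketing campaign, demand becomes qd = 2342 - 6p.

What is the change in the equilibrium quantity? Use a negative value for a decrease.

Initially, 1990 - 6p = 5p - 562, so 2552 = 11p and p = 232, q = 598.
The new curves are qd = 2342 - 6p (demand) and qs = 5p - 562 (supply).
Setting them equal: 2342 - 6p = 5p - 562 → 2904 = 11p, so p = 264 and q = 758.
Δq = 758 − 598 = +160.

+160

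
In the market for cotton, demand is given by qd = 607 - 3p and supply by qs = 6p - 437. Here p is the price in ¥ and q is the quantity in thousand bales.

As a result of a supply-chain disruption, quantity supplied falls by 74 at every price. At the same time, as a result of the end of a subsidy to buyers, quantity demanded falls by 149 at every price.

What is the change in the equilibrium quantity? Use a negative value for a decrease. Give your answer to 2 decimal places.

-124.00

Before the shock: 607 - 3p = 6p - 437 ⇒ 1044 = 9p ⇒ p = 116, q = 259.
The new curves are qd = 458 - 3p (demand) and qs = 6p - 511 (supply).
Setting them equal: 458 - 3p = 6p - 511 → 969 = 9p, so p = 323/3 ≈ 107.6667 and q = 135.
Δq = 135 − 259 = -124.00.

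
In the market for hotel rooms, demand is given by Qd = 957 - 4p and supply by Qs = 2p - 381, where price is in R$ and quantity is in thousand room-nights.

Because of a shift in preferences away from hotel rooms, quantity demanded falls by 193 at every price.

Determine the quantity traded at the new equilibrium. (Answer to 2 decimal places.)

0.67

Original equilibrium: 957 - 4p = 2p - 381 gives 1338 = 6p, so p = 223 and Q = 65.
The new curves are Qd = 764 - 4p (demand) and Qs = 2p - 381 (supply).
Setting them equal: 764 - 4p = 2p - 381 → 1145 = 6p, so p = 1145/6 ≈ 190.8333 and Q = 2/3 ≈ 0.6667.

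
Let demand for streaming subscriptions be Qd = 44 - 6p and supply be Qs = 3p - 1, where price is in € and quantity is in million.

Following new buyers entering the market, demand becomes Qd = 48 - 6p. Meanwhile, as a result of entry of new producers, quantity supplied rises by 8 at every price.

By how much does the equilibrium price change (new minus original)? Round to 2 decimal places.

Solve the original market: 44 - 6p = 3p - 1, hence p = 5 and Q = 14.
After the shift, demand is Qd = 48 - 6p and supply is Qs = 3p + 7.
Equate the new curves: 48 - 6p = 3p + 7, giving 41 = 9p, p = 41/9 ≈ 4.5556, Q = 62/3 ≈ 20.6667.
Δp = 4.5556 − 5 = -0.44.

-0.44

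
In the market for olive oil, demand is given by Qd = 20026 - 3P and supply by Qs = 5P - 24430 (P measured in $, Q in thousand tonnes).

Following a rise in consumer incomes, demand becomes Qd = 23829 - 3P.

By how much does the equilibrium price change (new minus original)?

Solve the original market: 20026 - 3P = 5P - 24430, hence P = 5557 and Q = 3355.
The new curves are Qd = 23829 - 3P (demand) and Qs = 5P - 24430 (supply).
Clearing the new market: 23829 - 3P = 5P - 24430, so P = 6032.375 and Q = 5731.875.
ΔP = 6032.375 − 5557 = +475.375.

+475.375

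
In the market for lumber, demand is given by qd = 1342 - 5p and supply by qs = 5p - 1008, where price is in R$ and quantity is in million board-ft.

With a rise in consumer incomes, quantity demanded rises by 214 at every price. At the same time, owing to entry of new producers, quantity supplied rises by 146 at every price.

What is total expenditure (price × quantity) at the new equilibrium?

Original equilibrium: 1342 - 5p = 5p - 1008 gives 2350 = 10p, so p = 235 and q = 167.
The shock moves the curves to qd = 1556 - 5p and qs = 5p - 862.
New equilibrium: 1556 - 5p = 5p - 862 ⇒ 2418 = 10p ⇒ p = 241.8, q = 347.
New expenditure = 241.8 × 347 = 83904.6.

83904.6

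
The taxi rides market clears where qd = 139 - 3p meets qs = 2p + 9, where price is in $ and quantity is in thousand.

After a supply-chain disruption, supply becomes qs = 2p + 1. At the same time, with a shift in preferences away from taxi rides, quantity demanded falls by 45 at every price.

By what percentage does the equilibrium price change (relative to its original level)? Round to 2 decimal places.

-28.46

Original equilibrium: 139 - 3p = 2p + 9 gives 130 = 5p, so p = 26 and q = 61.
After the shift, demand is qd = 94 - 3p and supply is qs = 2p + 1.
Clearing the new market: 94 - 3p = 2p + 1, so p = 18.6 and q = 38.2.
%Δp = (18.6 − 26) / 26 × 100 = -28.46%.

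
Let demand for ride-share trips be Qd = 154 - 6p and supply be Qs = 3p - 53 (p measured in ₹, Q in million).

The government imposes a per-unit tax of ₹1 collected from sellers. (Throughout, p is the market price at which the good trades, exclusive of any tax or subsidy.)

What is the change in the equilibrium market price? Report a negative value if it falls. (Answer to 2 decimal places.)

+0.33

Initially, 154 - 6p = 3p - 53, so 207 = 9p and p = 23, Q = 16.
Since sellers keep the price net of the tax, the effective supply curve becomes Qs = 3p - 56.
Setting them equal: 154 - 6p = 3p - 56 → 210 = 9p, so p = 70/3 ≈ 23.3333 and Q = 14.
Δp = 23.3333 − 23 = +0.33.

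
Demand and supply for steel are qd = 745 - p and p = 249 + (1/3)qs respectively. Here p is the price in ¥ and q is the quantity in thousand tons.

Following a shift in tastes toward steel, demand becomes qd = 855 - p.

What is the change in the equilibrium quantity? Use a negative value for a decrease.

+82.5

Before the shock: 745 - p = 3p - 747 ⇒ 1492 = 4p ⇒ p = 373, q = 372.
After the shift, demand is qd = 855 - p and supply is qs = 3p - 747.
New equilibrium: 855 - p = 3p - 747 ⇒ 1602 = 4p ⇒ p = 400.5, q = 454.5.
Δq = 454.5 − 372 = +82.5.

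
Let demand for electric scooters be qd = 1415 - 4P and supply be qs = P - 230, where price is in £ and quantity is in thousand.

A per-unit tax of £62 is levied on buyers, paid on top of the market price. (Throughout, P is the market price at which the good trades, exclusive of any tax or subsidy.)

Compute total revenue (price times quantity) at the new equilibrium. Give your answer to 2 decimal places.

Before the shock: 1415 - 4P = P - 230 ⇒ 1645 = 5P ⇒ P = 329, q = 99.
Since buyers pay the price plus the tax, the effective demand curve becomes qd = 1167 - 4P.
Setting them equal: 1167 - 4P = P - 230 → 1397 = 5P, so P = 279.4 and q = 49.4.
New expenditure = 279.4 × 49.4 = 13802.36.

13802.36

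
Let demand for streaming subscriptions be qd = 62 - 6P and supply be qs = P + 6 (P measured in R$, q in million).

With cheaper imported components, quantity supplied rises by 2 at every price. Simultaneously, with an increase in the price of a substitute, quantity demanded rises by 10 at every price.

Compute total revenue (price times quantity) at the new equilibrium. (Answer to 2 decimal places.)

Initially, 62 - 6P = P + 6, so 56 = 7P and P = 8, q = 14.
The new curves are qd = 72 - 6P (demand) and qs = P + 8 (supply).
Setting them equal: 72 - 6P = P + 8 → 64 = 7P, so P = 64/7 ≈ 9.1429 and q = 120/7 ≈ 17.1429.
New expenditure = 9.1429 × 17.1429 = 156.73.

156.73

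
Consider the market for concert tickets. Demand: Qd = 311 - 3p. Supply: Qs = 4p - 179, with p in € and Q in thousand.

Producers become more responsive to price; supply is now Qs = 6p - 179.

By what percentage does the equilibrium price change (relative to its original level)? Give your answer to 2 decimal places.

-22.22

Before the shock: 311 - 3p = 4p - 179 ⇒ 490 = 7p ⇒ p = 70, Q = 101.
The shock moves the curves to Qd = 311 - 3p and Qs = 6p - 179.
Clearing the new market: 311 - 3p = 6p - 179, so p = 490/9 ≈ 54.4444 and Q = 443/3 ≈ 147.6667.
%Δp = (54.4444 − 70) / 70 × 100 = -22.22%.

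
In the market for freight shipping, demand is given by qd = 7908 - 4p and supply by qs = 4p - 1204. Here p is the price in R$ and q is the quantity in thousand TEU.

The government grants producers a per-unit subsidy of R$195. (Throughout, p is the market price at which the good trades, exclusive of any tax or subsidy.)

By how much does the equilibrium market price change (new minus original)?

-97.5

Solve the original market: 7908 - 4p = 4p - 1204, hence p = 1139 and q = 3352.
Since sellers receive the price plus the subsidy, the effective supply curve becomes qs = 4p - 424.
Clearing the new market: 7908 - 4p = 4p - 424, so p = 1041.5 and q = 3742.
Δp = 1041.5 − 1139 = -97.5.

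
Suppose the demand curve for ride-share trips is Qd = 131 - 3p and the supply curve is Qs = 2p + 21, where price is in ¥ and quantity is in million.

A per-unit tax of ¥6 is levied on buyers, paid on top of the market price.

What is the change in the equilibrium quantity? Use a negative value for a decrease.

-7.2

Original equilibrium: 131 - 3p = 2p + 21 gives 110 = 5p, so p = 22 and Q = 65.
Since buyers pay the price plus the tax, the effective demand curve becomes Qd = 113 - 3p.
New equilibrium: 113 - 3p = 2p + 21 ⇒ 92 = 5p ⇒ p = 18.4, Q = 57.8.
ΔQ = 57.8 − 65 = -7.2.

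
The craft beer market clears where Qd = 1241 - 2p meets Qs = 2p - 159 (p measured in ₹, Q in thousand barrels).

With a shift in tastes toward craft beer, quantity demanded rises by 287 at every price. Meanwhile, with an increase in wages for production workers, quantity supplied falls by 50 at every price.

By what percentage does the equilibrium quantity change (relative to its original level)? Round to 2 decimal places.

Solve the original market: 1241 - 2p = 2p - 159, hence p = 350 and Q = 541.
With the change applied: demand Qd = 1528 - 2p, supply Qs = 2p - 209.
Setting them equal: 1528 - 2p = 2p - 209 → 1737 = 4p, so p = 434.25 and Q = 659.5.
%ΔQ = (659.5 − 541) / 541 × 100 = +21.90%.

+21.90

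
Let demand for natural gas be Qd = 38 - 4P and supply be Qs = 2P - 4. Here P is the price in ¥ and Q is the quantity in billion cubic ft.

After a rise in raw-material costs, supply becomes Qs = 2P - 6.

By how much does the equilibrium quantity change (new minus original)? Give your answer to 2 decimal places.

-1.33

Initially, 38 - 4P = 2P - 4, so 42 = 6P and P = 7, Q = 10.
The shock moves the curves to Qd = 38 - 4P and Qs = 2P - 6.
Setting them equal: 38 - 4P = 2P - 6 → 44 = 6P, so P = 22/3 ≈ 7.3333 and Q = 26/3 ≈ 8.6667.
ΔQ = 8.6667 − 10 = -1.33.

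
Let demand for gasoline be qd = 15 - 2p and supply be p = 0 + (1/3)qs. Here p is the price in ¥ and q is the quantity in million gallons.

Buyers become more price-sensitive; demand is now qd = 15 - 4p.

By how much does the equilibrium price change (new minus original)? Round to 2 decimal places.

-0.86

Original equilibrium: 15 - 2p = 3p gives 15 = 5p, so p = 3 and q = 9.
After the shift, demand is qd = 15 - 4p and supply is qs = 3p.
Clearing the new market: 15 - 4p = 3p, so p = 15/7 ≈ 2.1429 and q = 45/7 ≈ 6.4286.
Δp = 2.1429 − 3 = -0.86.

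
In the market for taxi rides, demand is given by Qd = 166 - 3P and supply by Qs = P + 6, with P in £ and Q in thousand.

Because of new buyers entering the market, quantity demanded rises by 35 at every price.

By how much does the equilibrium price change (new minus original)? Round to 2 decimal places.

+8.75

Initially, 166 - 3P = P + 6, so 160 = 4P and P = 40, Q = 46.
The new curves are Qd = 201 - 3P (demand) and Qs = P + 6 (supply).
New equilibrium: 201 - 3P = P + 6 ⇒ 195 = 4P ⇒ P = 48.75, Q = 54.75.
ΔP = 48.75 − 40 = +8.75.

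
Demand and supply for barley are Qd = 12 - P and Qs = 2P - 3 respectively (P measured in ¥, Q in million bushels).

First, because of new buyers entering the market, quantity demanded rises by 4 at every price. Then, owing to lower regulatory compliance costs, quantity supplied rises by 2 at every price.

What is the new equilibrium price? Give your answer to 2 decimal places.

Before the shock: 12 - P = 2P - 3 ⇒ 15 = 3P ⇒ P = 5, Q = 7.
With the change applied: demand Qd = 16 - P, supply Qs = 2P - 1.
New equilibrium: 16 - P = 2P - 1 ⇒ 17 = 3P ⇒ P = 17/3 ≈ 5.6667, Q = 31/3 ≈ 10.3333.

5.67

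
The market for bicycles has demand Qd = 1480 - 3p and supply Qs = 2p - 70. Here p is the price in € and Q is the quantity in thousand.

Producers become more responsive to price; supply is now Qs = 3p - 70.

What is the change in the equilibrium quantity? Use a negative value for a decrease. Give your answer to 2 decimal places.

Solve the original market: 1480 - 3p = 2p - 70, hence p = 310 and Q = 550.
With the change applied: demand Qd = 1480 - 3p, supply Qs = 3p - 70.
Equate the new curves: 1480 - 3p = 3p - 70, giving 1550 = 6p, p = 775/3 ≈ 258.3333, Q = 705.
ΔQ = 705 − 550 = +155.00.

+155.00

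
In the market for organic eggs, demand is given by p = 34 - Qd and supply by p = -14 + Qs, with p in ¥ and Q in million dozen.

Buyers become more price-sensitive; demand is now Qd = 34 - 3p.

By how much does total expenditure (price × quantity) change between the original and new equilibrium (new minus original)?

Original equilibrium: 34 - p = p + 14 gives 20 = 2p, so p = 10 and Q = 24.
The new curves are Qd = 34 - 3p (demand) and Qs = p + 14 (supply).
Clearing the new market: 34 - 3p = p + 14, so p = 5 and Q = 19.
Expenditure moves from 10×24 = 240 to 5×19 = 95; change = -145.

-145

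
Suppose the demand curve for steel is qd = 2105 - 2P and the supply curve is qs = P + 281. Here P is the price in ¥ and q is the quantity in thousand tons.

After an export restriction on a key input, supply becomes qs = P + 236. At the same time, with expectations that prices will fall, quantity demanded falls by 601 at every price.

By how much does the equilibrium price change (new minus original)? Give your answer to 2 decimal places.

Before the shock: 2105 - 2P = P + 281 ⇒ 1824 = 3P ⇒ P = 608, q = 889.
With the change applied: demand qd = 1504 - 2P, supply qs = P + 236.
Setting them equal: 1504 - 2P = P + 236 → 1268 = 3P, so P = 1268/3 ≈ 422.6667 and q = 1976/3 ≈ 658.6667.
ΔP = 422.6667 − 608 = -185.33.

-185.33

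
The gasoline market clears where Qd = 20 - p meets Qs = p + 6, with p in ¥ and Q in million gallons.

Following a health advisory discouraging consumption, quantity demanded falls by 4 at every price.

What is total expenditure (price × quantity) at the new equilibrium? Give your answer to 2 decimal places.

55.00

Original equilibrium: 20 - p = p + 6 gives 14 = 2p, so p = 7 and Q = 13.
The new curves are Qd = 16 - p (demand) and Qs = p + 6 (supply).
Equate the new curves: 16 - p = p + 6, giving 10 = 2p, p = 5, Q = 11.
New expenditure = 5 × 11 = 55.00.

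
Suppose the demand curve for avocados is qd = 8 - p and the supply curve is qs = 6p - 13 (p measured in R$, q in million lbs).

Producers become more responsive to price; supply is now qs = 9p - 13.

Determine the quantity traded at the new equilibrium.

5.9

Initially, 8 - p = 6p - 13, so 21 = 7p and p = 3, q = 5.
After the shift, demand is qd = 8 - p and supply is qs = 9p - 13.
Clearing the new market: 8 - p = 9p - 13, so p = 2.1 and q = 5.9.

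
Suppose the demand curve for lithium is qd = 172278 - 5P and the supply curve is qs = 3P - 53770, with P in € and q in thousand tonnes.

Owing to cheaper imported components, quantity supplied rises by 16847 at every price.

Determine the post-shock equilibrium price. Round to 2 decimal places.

Solve the original market: 172278 - 5P = 3P - 53770, hence P = 28256 and q = 30998.
With the change applied: demand qd = 172278 - 5P, supply qs = 3P - 36923.
Setting them equal: 172278 - 5P = 3P - 36923 → 209201 = 8P, so P = 26150.125 and q = 41527.375.

26150.13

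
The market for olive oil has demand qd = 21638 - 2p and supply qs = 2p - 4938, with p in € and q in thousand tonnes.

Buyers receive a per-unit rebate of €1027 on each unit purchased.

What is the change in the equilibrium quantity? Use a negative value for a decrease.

Original equilibrium: 21638 - 2p = 2p - 4938 gives 26576 = 4p, so p = 6644 and q = 8350.
Since buyers' out-of-pocket price is the market price minus the rebate, the effective demand curve becomes qd = 23692 - 2p.
Clearing the new market: 23692 - 2p = 2p - 4938, so p = 7157.5 and q = 9377.
Δq = 9377 − 8350 = +1027.

+1027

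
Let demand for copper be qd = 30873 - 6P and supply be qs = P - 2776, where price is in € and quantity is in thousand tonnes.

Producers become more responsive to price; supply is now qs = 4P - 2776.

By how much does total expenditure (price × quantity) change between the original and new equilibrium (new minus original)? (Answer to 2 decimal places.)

+26186228.64

Solve the original market: 30873 - 6P = P - 2776, hence P = 4807 and q = 2031.
With the change applied: demand qd = 30873 - 6P, supply qs = 4P - 2776.
Equate the new curves: 30873 - 6P = 4P - 2776, giving 33649 = 10P, P = 3364.9, q = 10683.6.
Expenditure moves from 4807×2031 = 9763017 to 3364.9×10683.6 = 35949245.64; change = +26186228.64.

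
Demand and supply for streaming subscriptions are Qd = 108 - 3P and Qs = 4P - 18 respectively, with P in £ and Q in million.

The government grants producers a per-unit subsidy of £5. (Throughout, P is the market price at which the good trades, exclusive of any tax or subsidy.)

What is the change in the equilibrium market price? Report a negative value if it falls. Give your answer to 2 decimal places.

Solve the original market: 108 - 3P = 4P - 18, hence P = 18 and Q = 54.
Since sellers receive the price plus the subsidy, the effective supply curve becomes Qs = 4P + 2.
Equate the new curves: 108 - 3P = 4P + 2, giving 106 = 7P, P = 106/7 ≈ 15.1429, Q = 438/7 ≈ 62.5714.
ΔP = 15.1429 − 18 = -2.86.

-2.86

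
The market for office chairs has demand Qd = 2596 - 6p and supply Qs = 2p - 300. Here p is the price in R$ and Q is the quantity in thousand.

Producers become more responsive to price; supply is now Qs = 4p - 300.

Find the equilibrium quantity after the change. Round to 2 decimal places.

858.40

Original equilibrium: 2596 - 6p = 2p - 300 gives 2896 = 8p, so p = 362 and Q = 424.
The shock moves the curves to Qd = 2596 - 6p and Qs = 4p - 300.
Setting them equal: 2596 - 6p = 4p - 300 → 2896 = 10p, so p = 289.6 and Q = 858.4.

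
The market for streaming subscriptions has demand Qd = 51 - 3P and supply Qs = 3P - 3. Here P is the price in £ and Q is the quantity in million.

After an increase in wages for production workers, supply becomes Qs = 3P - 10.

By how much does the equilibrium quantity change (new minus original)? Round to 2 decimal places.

Original equilibrium: 51 - 3P = 3P - 3 gives 54 = 6P, so P = 9 and Q = 24.
The shock moves the curves to Qd = 51 - 3P and Qs = 3P - 10.
Clearing the new market: 51 - 3P = 3P - 10, so P = 61/6 ≈ 10.1667 and Q = 20.5.
ΔQ = 20.5 − 24 = -3.50.

-3.50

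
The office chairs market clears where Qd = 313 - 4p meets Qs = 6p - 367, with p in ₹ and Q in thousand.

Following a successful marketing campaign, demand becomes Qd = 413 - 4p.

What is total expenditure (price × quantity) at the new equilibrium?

7878

Original equilibrium: 313 - 4p = 6p - 367 gives 680 = 10p, so p = 68 and Q = 41.
The new curves are Qd = 413 - 4p (demand) and Qs = 6p - 367 (supply).
New equilibrium: 413 - 4p = 6p - 367 ⇒ 780 = 10p ⇒ p = 78, Q = 101.
New expenditure = 78 × 101 = 7878.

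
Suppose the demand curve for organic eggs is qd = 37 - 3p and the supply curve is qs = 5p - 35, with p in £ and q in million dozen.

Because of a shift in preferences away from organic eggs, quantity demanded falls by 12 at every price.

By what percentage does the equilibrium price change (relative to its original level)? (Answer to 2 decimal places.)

Before the shock: 37 - 3p = 5p - 35 ⇒ 72 = 8p ⇒ p = 9, q = 10.
With the change applied: demand qd = 25 - 3p, supply qs = 5p - 35.
Clearing the new market: 25 - 3p = 5p - 35, so p = 7.5 and q = 2.5.
%Δp = (7.5 − 9) / 9 × 100 = -16.67%.

-16.67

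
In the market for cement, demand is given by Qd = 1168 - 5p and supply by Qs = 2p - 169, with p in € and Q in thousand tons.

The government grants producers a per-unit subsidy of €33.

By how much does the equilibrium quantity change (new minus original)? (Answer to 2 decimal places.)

Solve the original market: 1168 - 5p = 2p - 169, hence p = 191 and Q = 213.
Since sellers receive the price plus the subsidy, the effective supply curve becomes Qs = 2p - 103.
New equilibrium: 1168 - 5p = 2p - 103 ⇒ 1271 = 7p ⇒ p = 1271/7 ≈ 181.5714, Q = 1821/7 ≈ 260.1429.
ΔQ = 260.1429 − 213 = +47.14.

+47.14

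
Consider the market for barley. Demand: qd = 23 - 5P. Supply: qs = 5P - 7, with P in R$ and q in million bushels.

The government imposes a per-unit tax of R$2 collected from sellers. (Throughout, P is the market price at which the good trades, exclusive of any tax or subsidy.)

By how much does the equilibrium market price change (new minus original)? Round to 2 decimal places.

+1.00

Solve the original market: 23 - 5P = 5P - 7, hence P = 3 and q = 8.
Since sellers keep the price net of the tax, the effective supply curve becomes qs = 5P - 17.
Setting them equal: 23 - 5P = 5P - 17 → 40 = 10P, so P = 4 and q = 3.
ΔP = 4 − 3 = +1.00.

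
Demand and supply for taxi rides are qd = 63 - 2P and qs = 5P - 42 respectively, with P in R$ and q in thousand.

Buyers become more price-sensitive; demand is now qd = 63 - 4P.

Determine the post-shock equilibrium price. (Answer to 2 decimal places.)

Solve the original market: 63 - 2P = 5P - 42, hence P = 15 and q = 33.
The new curves are qd = 63 - 4P (demand) and qs = 5P - 42 (supply).
Setting them equal: 63 - 4P = 5P - 42 → 105 = 9P, so P = 35/3 ≈ 11.6667 and q = 49/3 ≈ 16.3333.

11.67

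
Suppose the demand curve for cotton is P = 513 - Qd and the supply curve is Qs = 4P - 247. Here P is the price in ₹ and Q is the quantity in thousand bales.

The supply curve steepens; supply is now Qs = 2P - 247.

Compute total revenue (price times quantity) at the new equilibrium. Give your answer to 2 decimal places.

Solve the original market: 513 - P = 4P - 247, hence P = 152 and Q = 361.
The new curves are Qd = 513 - P (demand) and Qs = 2P - 247 (supply).
Setting them equal: 513 - P = 2P - 247 → 760 = 3P, so P = 760/3 ≈ 253.3333 and Q = 779/3 ≈ 259.6667.
New expenditure = 253.3333 × 259.6667 = 65782.22.

65782.22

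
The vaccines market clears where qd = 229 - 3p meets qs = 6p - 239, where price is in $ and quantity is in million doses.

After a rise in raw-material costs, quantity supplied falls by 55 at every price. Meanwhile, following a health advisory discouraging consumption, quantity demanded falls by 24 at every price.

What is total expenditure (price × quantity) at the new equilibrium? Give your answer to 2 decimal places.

2143.85

Initially, 229 - 3p = 6p - 239, so 468 = 9p and p = 52, q = 73.
The shock moves the curves to qd = 205 - 3p and qs = 6p - 294.
Clearing the new market: 205 - 3p = 6p - 294, so p = 499/9 ≈ 55.4444 and q = 116/3 ≈ 38.6667.
New expenditure = 55.4444 × 38.6667 = 2143.85.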